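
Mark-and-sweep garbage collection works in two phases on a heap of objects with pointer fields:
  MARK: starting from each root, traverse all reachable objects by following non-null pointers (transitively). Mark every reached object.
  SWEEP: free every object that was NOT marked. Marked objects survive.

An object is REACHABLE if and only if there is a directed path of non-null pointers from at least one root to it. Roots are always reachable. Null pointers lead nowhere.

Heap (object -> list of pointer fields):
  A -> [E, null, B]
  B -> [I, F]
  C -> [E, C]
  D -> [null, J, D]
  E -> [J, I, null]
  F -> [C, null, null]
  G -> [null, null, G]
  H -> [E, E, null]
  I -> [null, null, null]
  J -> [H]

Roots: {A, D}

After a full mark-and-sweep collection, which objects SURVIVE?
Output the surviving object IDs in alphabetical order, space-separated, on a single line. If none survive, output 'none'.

Answer: A B C D E F H I J

Derivation:
Roots: A D
Mark A: refs=E null B, marked=A
Mark D: refs=null J D, marked=A D
Mark E: refs=J I null, marked=A D E
Mark B: refs=I F, marked=A B D E
Mark J: refs=H, marked=A B D E J
Mark I: refs=null null null, marked=A B D E I J
Mark F: refs=C null null, marked=A B D E F I J
Mark H: refs=E E null, marked=A B D E F H I J
Mark C: refs=E C, marked=A B C D E F H I J
Unmarked (collected): G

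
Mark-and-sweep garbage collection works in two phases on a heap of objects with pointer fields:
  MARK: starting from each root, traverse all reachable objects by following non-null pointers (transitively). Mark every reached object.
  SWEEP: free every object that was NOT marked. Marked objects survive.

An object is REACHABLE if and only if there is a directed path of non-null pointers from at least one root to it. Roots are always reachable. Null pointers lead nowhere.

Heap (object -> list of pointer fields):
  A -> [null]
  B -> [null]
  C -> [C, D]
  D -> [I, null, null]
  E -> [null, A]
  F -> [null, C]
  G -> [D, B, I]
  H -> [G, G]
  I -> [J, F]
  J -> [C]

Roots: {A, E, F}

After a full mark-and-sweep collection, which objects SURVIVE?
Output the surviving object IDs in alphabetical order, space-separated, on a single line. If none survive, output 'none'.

Roots: A E F
Mark A: refs=null, marked=A
Mark E: refs=null A, marked=A E
Mark F: refs=null C, marked=A E F
Mark C: refs=C D, marked=A C E F
Mark D: refs=I null null, marked=A C D E F
Mark I: refs=J F, marked=A C D E F I
Mark J: refs=C, marked=A C D E F I J
Unmarked (collected): B G H

Answer: A C D E F I J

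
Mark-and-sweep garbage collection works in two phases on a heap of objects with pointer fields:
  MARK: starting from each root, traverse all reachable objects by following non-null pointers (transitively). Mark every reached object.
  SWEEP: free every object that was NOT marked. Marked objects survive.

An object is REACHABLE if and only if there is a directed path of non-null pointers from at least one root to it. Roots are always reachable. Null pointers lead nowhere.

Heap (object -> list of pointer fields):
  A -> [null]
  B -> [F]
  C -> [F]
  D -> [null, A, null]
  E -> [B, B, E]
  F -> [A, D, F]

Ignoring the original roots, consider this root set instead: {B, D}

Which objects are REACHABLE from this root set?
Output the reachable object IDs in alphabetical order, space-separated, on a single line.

Answer: A B D F

Derivation:
Roots: B D
Mark B: refs=F, marked=B
Mark D: refs=null A null, marked=B D
Mark F: refs=A D F, marked=B D F
Mark A: refs=null, marked=A B D F
Unmarked (collected): C E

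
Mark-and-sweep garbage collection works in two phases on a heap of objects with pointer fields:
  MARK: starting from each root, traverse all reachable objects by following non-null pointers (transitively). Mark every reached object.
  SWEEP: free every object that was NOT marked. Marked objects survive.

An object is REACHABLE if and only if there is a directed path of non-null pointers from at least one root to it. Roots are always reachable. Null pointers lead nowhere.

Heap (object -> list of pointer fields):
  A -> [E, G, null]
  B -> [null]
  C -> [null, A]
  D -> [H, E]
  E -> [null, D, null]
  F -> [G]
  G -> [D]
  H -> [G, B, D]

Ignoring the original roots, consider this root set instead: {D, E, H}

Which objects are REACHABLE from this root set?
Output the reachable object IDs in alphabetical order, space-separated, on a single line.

Roots: D E H
Mark D: refs=H E, marked=D
Mark E: refs=null D null, marked=D E
Mark H: refs=G B D, marked=D E H
Mark G: refs=D, marked=D E G H
Mark B: refs=null, marked=B D E G H
Unmarked (collected): A C F

Answer: B D E G H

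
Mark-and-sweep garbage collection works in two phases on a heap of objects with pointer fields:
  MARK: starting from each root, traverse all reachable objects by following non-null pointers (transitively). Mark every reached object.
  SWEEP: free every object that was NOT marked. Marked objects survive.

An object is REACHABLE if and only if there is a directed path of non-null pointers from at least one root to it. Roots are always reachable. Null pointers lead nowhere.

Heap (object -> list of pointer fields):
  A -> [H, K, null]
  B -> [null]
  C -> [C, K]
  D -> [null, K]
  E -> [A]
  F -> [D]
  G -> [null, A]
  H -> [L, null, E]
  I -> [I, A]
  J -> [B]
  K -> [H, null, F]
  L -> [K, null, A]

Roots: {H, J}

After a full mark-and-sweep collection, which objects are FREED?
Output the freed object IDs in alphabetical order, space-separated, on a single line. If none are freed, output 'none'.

Answer: C G I

Derivation:
Roots: H J
Mark H: refs=L null E, marked=H
Mark J: refs=B, marked=H J
Mark L: refs=K null A, marked=H J L
Mark E: refs=A, marked=E H J L
Mark B: refs=null, marked=B E H J L
Mark K: refs=H null F, marked=B E H J K L
Mark A: refs=H K null, marked=A B E H J K L
Mark F: refs=D, marked=A B E F H J K L
Mark D: refs=null K, marked=A B D E F H J K L
Unmarked (collected): C G I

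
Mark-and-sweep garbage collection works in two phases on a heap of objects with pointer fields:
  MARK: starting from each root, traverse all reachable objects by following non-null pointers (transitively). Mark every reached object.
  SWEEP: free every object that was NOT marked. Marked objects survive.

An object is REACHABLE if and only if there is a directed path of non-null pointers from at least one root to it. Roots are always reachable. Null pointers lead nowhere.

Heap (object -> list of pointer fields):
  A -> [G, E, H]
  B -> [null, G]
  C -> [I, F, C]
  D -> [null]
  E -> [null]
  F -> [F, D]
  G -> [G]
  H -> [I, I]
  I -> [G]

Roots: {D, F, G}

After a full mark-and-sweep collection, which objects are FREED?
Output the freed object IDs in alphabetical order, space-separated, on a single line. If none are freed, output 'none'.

Answer: A B C E H I

Derivation:
Roots: D F G
Mark D: refs=null, marked=D
Mark F: refs=F D, marked=D F
Mark G: refs=G, marked=D F G
Unmarked (collected): A B C E H I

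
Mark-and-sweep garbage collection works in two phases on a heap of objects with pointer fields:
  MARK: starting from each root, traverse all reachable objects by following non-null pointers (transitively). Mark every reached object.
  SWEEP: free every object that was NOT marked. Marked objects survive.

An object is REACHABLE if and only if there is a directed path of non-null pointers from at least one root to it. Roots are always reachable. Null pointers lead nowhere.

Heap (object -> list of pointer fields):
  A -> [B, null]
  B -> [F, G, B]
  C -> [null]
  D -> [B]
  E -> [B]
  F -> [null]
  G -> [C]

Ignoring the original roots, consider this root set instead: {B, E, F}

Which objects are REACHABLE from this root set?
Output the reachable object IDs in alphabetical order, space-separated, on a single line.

Answer: B C E F G

Derivation:
Roots: B E F
Mark B: refs=F G B, marked=B
Mark E: refs=B, marked=B E
Mark F: refs=null, marked=B E F
Mark G: refs=C, marked=B E F G
Mark C: refs=null, marked=B C E F G
Unmarked (collected): A D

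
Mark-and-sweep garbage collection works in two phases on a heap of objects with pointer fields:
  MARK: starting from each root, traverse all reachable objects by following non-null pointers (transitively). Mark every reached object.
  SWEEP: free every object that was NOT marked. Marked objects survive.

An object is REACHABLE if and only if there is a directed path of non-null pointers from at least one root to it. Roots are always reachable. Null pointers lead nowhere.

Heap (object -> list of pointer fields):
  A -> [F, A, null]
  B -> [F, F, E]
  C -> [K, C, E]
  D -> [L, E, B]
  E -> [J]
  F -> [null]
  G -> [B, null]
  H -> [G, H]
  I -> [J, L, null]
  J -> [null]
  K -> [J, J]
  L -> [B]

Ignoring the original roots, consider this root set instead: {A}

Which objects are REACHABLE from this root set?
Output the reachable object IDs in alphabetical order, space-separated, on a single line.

Answer: A F

Derivation:
Roots: A
Mark A: refs=F A null, marked=A
Mark F: refs=null, marked=A F
Unmarked (collected): B C D E G H I J K L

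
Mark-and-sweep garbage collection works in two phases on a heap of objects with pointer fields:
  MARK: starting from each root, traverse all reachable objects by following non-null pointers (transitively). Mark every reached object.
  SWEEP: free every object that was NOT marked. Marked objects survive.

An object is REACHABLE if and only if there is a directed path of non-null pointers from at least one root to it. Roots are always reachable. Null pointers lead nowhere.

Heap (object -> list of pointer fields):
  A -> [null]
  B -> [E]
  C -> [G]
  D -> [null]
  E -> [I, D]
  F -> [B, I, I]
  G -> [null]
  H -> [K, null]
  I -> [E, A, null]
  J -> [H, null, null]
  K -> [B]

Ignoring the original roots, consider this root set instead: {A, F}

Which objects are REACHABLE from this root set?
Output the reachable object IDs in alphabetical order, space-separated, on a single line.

Roots: A F
Mark A: refs=null, marked=A
Mark F: refs=B I I, marked=A F
Mark B: refs=E, marked=A B F
Mark I: refs=E A null, marked=A B F I
Mark E: refs=I D, marked=A B E F I
Mark D: refs=null, marked=A B D E F I
Unmarked (collected): C G H J K

Answer: A B D E F I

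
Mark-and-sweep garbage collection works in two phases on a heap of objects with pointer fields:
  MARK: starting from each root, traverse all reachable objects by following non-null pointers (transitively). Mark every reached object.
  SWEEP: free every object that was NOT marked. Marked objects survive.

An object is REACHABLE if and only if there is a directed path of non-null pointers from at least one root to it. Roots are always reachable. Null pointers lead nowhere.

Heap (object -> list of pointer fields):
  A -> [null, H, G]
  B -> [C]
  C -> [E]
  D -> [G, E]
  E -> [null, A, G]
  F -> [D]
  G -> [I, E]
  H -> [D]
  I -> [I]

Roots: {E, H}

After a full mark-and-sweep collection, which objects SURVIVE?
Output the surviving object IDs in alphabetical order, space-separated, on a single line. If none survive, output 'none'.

Answer: A D E G H I

Derivation:
Roots: E H
Mark E: refs=null A G, marked=E
Mark H: refs=D, marked=E H
Mark A: refs=null H G, marked=A E H
Mark G: refs=I E, marked=A E G H
Mark D: refs=G E, marked=A D E G H
Mark I: refs=I, marked=A D E G H I
Unmarked (collected): B C F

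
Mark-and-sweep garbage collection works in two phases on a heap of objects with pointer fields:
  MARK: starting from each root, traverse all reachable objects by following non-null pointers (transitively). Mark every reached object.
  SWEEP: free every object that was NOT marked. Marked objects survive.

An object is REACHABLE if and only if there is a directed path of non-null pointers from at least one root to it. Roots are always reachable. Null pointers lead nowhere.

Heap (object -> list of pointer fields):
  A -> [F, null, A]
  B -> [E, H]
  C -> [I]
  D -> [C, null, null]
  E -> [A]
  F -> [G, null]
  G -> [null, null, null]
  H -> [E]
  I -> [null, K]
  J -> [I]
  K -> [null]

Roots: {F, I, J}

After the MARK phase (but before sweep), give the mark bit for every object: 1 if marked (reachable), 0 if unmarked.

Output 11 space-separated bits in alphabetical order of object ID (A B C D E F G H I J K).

Roots: F I J
Mark F: refs=G null, marked=F
Mark I: refs=null K, marked=F I
Mark J: refs=I, marked=F I J
Mark G: refs=null null null, marked=F G I J
Mark K: refs=null, marked=F G I J K
Unmarked (collected): A B C D E H

Answer: 0 0 0 0 0 1 1 0 1 1 1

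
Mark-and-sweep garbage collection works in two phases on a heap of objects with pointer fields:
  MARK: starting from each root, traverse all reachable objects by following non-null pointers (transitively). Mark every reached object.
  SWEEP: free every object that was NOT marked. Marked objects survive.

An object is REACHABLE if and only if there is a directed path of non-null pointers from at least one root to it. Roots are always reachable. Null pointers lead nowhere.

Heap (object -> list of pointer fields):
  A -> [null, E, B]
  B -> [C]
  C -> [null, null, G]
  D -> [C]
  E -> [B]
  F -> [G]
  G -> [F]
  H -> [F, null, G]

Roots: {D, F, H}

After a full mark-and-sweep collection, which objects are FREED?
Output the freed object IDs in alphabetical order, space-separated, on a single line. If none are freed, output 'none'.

Answer: A B E

Derivation:
Roots: D F H
Mark D: refs=C, marked=D
Mark F: refs=G, marked=D F
Mark H: refs=F null G, marked=D F H
Mark C: refs=null null G, marked=C D F H
Mark G: refs=F, marked=C D F G H
Unmarked (collected): A B E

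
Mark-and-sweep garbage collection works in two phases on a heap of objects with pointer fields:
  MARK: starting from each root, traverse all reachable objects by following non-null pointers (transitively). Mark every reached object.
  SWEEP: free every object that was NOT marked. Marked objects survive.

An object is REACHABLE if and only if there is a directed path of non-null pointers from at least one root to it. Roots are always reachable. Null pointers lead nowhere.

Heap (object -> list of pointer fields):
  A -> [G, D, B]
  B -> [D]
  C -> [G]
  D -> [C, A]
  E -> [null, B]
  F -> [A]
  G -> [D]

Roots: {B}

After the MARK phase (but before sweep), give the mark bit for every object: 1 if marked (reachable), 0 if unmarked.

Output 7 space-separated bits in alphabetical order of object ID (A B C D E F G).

Roots: B
Mark B: refs=D, marked=B
Mark D: refs=C A, marked=B D
Mark C: refs=G, marked=B C D
Mark A: refs=G D B, marked=A B C D
Mark G: refs=D, marked=A B C D G
Unmarked (collected): E F

Answer: 1 1 1 1 0 0 1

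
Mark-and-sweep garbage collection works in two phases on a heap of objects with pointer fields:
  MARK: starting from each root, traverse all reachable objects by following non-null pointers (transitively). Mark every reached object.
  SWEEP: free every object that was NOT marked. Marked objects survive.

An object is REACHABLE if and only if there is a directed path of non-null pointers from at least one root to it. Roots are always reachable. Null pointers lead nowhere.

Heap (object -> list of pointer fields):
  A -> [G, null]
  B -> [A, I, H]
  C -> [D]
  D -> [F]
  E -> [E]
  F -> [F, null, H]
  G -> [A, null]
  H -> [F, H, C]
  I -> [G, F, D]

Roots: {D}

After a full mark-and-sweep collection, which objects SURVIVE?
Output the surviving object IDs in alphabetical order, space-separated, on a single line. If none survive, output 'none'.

Roots: D
Mark D: refs=F, marked=D
Mark F: refs=F null H, marked=D F
Mark H: refs=F H C, marked=D F H
Mark C: refs=D, marked=C D F H
Unmarked (collected): A B E G I

Answer: C D F H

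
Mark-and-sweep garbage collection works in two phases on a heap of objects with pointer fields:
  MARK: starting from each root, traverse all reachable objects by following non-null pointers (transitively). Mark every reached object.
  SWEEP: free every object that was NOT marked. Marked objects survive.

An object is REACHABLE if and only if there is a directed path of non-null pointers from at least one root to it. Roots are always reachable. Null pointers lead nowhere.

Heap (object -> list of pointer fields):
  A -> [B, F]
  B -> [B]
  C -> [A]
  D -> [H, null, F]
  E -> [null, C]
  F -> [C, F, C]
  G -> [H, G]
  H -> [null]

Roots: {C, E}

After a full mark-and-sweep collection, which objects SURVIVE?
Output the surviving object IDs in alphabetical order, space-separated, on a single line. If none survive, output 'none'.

Answer: A B C E F

Derivation:
Roots: C E
Mark C: refs=A, marked=C
Mark E: refs=null C, marked=C E
Mark A: refs=B F, marked=A C E
Mark B: refs=B, marked=A B C E
Mark F: refs=C F C, marked=A B C E F
Unmarked (collected): D G H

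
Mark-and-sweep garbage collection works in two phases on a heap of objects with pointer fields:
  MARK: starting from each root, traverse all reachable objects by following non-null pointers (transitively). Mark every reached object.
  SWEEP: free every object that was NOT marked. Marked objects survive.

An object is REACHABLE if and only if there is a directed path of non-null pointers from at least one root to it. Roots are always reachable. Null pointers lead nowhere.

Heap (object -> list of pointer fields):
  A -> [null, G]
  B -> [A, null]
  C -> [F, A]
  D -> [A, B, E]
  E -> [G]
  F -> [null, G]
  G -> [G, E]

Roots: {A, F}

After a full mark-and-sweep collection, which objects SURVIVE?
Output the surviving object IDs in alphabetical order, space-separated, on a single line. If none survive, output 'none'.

Roots: A F
Mark A: refs=null G, marked=A
Mark F: refs=null G, marked=A F
Mark G: refs=G E, marked=A F G
Mark E: refs=G, marked=A E F G
Unmarked (collected): B C D

Answer: A E F G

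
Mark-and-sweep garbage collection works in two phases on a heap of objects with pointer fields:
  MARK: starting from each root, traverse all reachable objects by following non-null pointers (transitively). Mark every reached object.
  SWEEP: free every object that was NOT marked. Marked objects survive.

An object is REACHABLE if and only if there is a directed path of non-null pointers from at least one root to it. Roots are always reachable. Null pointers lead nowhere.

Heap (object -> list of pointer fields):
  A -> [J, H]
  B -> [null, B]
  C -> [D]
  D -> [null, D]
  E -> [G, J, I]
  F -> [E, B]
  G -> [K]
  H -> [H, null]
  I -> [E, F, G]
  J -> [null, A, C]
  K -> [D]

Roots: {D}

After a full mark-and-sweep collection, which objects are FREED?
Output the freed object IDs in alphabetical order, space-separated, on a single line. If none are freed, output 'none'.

Roots: D
Mark D: refs=null D, marked=D
Unmarked (collected): A B C E F G H I J K

Answer: A B C E F G H I J K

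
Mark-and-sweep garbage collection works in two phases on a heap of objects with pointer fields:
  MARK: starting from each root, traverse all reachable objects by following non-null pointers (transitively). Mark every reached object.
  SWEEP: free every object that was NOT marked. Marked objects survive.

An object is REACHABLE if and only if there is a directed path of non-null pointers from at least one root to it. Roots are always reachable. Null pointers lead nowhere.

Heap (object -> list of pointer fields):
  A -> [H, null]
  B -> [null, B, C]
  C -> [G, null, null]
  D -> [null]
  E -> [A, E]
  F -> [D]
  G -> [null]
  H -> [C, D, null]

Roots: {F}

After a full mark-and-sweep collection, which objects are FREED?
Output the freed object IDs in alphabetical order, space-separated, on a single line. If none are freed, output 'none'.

Answer: A B C E G H

Derivation:
Roots: F
Mark F: refs=D, marked=F
Mark D: refs=null, marked=D F
Unmarked (collected): A B C E G H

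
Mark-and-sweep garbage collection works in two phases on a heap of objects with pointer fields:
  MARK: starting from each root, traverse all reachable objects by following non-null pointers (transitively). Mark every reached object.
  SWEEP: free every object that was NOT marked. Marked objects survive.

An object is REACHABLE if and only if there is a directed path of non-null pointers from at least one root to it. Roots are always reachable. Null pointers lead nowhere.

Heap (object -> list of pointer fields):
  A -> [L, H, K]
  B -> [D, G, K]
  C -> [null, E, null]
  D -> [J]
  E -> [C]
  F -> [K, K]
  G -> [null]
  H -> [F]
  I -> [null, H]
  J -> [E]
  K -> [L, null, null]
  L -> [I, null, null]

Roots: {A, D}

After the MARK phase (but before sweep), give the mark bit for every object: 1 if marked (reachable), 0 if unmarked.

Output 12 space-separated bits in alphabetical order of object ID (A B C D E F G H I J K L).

Roots: A D
Mark A: refs=L H K, marked=A
Mark D: refs=J, marked=A D
Mark L: refs=I null null, marked=A D L
Mark H: refs=F, marked=A D H L
Mark K: refs=L null null, marked=A D H K L
Mark J: refs=E, marked=A D H J K L
Mark I: refs=null H, marked=A D H I J K L
Mark F: refs=K K, marked=A D F H I J K L
Mark E: refs=C, marked=A D E F H I J K L
Mark C: refs=null E null, marked=A C D E F H I J K L
Unmarked (collected): B G

Answer: 1 0 1 1 1 1 0 1 1 1 1 1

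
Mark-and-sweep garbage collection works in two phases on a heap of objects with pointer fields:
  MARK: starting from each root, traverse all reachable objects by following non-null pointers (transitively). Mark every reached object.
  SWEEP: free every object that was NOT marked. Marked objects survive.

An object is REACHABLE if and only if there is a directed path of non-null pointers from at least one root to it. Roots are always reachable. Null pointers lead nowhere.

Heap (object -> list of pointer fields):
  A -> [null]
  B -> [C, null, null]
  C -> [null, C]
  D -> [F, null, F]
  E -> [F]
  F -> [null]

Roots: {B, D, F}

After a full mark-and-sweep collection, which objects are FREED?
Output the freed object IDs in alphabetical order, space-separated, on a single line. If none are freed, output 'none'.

Roots: B D F
Mark B: refs=C null null, marked=B
Mark D: refs=F null F, marked=B D
Mark F: refs=null, marked=B D F
Mark C: refs=null C, marked=B C D F
Unmarked (collected): A E

Answer: A E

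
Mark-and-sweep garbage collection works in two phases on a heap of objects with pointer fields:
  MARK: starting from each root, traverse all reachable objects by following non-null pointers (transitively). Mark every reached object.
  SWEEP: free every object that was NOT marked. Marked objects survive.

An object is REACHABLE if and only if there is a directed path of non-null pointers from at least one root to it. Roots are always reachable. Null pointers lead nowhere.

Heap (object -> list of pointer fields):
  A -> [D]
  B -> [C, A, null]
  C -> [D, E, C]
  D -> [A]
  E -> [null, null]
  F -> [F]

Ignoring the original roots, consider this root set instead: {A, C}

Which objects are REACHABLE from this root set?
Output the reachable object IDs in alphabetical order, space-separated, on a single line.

Roots: A C
Mark A: refs=D, marked=A
Mark C: refs=D E C, marked=A C
Mark D: refs=A, marked=A C D
Mark E: refs=null null, marked=A C D E
Unmarked (collected): B F

Answer: A C D E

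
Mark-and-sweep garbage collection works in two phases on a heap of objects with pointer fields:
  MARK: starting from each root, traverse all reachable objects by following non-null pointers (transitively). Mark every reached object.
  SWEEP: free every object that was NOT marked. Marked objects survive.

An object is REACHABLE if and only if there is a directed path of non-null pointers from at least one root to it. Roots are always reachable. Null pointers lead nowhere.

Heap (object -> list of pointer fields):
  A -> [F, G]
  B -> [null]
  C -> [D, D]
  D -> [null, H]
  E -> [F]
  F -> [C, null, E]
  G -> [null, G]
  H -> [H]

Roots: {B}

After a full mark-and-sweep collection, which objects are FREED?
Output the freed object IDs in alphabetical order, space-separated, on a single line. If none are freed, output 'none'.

Answer: A C D E F G H

Derivation:
Roots: B
Mark B: refs=null, marked=B
Unmarked (collected): A C D E F G H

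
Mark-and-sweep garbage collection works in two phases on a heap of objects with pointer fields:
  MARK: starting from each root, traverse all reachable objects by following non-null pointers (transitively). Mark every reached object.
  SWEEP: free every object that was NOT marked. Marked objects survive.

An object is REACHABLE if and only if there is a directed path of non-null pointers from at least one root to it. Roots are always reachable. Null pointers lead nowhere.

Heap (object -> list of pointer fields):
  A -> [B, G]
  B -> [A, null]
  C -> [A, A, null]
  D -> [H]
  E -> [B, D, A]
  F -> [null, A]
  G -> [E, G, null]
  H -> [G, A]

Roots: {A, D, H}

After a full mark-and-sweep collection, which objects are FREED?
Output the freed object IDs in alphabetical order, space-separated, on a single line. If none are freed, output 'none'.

Answer: C F

Derivation:
Roots: A D H
Mark A: refs=B G, marked=A
Mark D: refs=H, marked=A D
Mark H: refs=G A, marked=A D H
Mark B: refs=A null, marked=A B D H
Mark G: refs=E G null, marked=A B D G H
Mark E: refs=B D A, marked=A B D E G H
Unmarked (collected): C F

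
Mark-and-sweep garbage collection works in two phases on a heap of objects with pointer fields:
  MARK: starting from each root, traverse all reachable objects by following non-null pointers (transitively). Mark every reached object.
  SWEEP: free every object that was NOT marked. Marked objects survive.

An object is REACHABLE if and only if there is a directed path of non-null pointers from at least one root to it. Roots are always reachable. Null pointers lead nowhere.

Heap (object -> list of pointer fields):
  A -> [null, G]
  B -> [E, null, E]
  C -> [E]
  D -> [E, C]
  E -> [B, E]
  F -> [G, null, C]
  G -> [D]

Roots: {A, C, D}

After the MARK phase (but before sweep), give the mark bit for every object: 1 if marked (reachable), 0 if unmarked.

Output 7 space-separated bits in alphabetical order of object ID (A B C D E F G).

Answer: 1 1 1 1 1 0 1

Derivation:
Roots: A C D
Mark A: refs=null G, marked=A
Mark C: refs=E, marked=A C
Mark D: refs=E C, marked=A C D
Mark G: refs=D, marked=A C D G
Mark E: refs=B E, marked=A C D E G
Mark B: refs=E null E, marked=A B C D E G
Unmarked (collected): F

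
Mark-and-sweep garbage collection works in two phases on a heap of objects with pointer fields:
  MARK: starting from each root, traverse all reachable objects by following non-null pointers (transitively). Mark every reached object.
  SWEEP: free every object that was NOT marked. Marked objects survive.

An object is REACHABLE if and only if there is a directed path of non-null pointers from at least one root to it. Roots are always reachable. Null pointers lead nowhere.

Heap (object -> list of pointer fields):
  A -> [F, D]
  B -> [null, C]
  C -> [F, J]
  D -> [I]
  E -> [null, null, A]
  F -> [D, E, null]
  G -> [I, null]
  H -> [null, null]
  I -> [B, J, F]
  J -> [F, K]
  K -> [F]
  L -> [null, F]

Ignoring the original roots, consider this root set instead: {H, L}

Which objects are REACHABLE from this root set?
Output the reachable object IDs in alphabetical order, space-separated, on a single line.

Roots: H L
Mark H: refs=null null, marked=H
Mark L: refs=null F, marked=H L
Mark F: refs=D E null, marked=F H L
Mark D: refs=I, marked=D F H L
Mark E: refs=null null A, marked=D E F H L
Mark I: refs=B J F, marked=D E F H I L
Mark A: refs=F D, marked=A D E F H I L
Mark B: refs=null C, marked=A B D E F H I L
Mark J: refs=F K, marked=A B D E F H I J L
Mark C: refs=F J, marked=A B C D E F H I J L
Mark K: refs=F, marked=A B C D E F H I J K L
Unmarked (collected): G

Answer: A B C D E F H I J K L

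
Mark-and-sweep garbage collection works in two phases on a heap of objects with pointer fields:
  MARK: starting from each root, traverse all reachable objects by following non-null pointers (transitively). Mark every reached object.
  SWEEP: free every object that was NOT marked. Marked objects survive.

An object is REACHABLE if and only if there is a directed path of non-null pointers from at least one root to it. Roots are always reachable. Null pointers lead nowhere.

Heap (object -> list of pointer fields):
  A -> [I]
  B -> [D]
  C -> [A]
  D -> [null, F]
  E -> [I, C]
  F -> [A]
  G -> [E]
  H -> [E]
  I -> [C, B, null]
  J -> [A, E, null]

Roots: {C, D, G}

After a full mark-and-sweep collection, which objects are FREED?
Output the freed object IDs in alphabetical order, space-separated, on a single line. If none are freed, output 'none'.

Roots: C D G
Mark C: refs=A, marked=C
Mark D: refs=null F, marked=C D
Mark G: refs=E, marked=C D G
Mark A: refs=I, marked=A C D G
Mark F: refs=A, marked=A C D F G
Mark E: refs=I C, marked=A C D E F G
Mark I: refs=C B null, marked=A C D E F G I
Mark B: refs=D, marked=A B C D E F G I
Unmarked (collected): H J

Answer: H J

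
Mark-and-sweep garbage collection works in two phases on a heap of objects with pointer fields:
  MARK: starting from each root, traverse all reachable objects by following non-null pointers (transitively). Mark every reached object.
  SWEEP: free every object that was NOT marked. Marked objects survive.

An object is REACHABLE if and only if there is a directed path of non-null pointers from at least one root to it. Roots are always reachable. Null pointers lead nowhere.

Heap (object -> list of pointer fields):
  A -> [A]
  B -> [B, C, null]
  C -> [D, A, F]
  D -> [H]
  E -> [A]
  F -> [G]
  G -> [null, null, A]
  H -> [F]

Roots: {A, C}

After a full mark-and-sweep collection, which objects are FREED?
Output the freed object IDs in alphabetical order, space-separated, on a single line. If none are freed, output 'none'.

Answer: B E

Derivation:
Roots: A C
Mark A: refs=A, marked=A
Mark C: refs=D A F, marked=A C
Mark D: refs=H, marked=A C D
Mark F: refs=G, marked=A C D F
Mark H: refs=F, marked=A C D F H
Mark G: refs=null null A, marked=A C D F G H
Unmarked (collected): B E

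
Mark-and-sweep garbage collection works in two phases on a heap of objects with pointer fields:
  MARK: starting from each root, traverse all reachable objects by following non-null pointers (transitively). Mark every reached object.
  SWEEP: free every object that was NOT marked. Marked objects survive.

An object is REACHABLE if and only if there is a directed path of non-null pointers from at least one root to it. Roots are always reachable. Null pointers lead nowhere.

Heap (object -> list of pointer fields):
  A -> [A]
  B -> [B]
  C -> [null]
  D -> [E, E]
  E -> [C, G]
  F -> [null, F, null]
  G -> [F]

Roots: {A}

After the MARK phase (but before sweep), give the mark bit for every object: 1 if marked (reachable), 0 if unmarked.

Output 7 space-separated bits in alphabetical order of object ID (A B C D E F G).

Answer: 1 0 0 0 0 0 0

Derivation:
Roots: A
Mark A: refs=A, marked=A
Unmarked (collected): B C D E F G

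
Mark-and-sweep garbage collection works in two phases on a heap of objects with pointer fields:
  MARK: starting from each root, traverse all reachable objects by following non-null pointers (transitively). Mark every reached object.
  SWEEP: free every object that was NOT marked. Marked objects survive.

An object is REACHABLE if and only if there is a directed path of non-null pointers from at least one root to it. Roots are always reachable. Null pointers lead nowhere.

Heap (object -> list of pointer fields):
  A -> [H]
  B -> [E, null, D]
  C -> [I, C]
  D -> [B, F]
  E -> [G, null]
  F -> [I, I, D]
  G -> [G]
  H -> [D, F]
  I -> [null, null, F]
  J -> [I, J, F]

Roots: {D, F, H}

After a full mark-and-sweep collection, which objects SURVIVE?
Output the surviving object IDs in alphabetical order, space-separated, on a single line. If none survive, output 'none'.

Answer: B D E F G H I

Derivation:
Roots: D F H
Mark D: refs=B F, marked=D
Mark F: refs=I I D, marked=D F
Mark H: refs=D F, marked=D F H
Mark B: refs=E null D, marked=B D F H
Mark I: refs=null null F, marked=B D F H I
Mark E: refs=G null, marked=B D E F H I
Mark G: refs=G, marked=B D E F G H I
Unmarked (collected): A C J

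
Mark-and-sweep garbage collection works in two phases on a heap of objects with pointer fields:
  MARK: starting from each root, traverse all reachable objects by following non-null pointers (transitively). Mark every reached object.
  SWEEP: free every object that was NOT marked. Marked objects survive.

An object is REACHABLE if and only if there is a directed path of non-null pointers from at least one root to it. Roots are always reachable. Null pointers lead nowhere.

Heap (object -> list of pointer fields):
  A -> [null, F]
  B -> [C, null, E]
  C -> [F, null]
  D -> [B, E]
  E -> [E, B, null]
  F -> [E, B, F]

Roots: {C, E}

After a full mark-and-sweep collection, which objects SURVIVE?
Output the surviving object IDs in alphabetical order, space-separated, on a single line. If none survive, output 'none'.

Roots: C E
Mark C: refs=F null, marked=C
Mark E: refs=E B null, marked=C E
Mark F: refs=E B F, marked=C E F
Mark B: refs=C null E, marked=B C E F
Unmarked (collected): A D

Answer: B C E F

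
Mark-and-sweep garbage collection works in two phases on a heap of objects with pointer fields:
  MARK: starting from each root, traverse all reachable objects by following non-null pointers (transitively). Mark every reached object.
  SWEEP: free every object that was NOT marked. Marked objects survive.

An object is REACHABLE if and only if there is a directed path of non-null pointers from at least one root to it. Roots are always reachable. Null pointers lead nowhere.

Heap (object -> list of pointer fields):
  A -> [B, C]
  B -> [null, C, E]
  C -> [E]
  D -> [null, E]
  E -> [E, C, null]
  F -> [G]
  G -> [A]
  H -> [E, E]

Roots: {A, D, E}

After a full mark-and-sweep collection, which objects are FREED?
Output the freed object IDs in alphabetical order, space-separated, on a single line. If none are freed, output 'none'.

Answer: F G H

Derivation:
Roots: A D E
Mark A: refs=B C, marked=A
Mark D: refs=null E, marked=A D
Mark E: refs=E C null, marked=A D E
Mark B: refs=null C E, marked=A B D E
Mark C: refs=E, marked=A B C D E
Unmarked (collected): F G H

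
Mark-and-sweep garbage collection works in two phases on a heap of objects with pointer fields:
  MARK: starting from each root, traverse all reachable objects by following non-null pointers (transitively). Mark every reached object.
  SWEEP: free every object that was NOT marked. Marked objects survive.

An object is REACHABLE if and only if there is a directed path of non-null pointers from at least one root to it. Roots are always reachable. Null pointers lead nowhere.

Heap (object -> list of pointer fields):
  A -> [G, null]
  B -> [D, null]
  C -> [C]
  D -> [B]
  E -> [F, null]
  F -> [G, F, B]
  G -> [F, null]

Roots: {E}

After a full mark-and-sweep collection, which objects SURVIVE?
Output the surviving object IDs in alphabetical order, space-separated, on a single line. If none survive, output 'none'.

Answer: B D E F G

Derivation:
Roots: E
Mark E: refs=F null, marked=E
Mark F: refs=G F B, marked=E F
Mark G: refs=F null, marked=E F G
Mark B: refs=D null, marked=B E F G
Mark D: refs=B, marked=B D E F G
Unmarked (collected): A C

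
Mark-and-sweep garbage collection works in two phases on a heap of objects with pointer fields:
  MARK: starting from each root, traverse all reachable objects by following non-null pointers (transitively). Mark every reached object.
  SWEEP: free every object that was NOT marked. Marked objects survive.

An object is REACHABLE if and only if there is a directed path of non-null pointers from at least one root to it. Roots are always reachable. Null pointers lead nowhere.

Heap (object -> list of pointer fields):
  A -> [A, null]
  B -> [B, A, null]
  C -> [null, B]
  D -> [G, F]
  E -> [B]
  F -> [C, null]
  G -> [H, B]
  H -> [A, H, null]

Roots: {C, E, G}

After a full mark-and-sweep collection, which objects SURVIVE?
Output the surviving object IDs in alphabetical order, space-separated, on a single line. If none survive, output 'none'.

Roots: C E G
Mark C: refs=null B, marked=C
Mark E: refs=B, marked=C E
Mark G: refs=H B, marked=C E G
Mark B: refs=B A null, marked=B C E G
Mark H: refs=A H null, marked=B C E G H
Mark A: refs=A null, marked=A B C E G H
Unmarked (collected): D F

Answer: A B C E G H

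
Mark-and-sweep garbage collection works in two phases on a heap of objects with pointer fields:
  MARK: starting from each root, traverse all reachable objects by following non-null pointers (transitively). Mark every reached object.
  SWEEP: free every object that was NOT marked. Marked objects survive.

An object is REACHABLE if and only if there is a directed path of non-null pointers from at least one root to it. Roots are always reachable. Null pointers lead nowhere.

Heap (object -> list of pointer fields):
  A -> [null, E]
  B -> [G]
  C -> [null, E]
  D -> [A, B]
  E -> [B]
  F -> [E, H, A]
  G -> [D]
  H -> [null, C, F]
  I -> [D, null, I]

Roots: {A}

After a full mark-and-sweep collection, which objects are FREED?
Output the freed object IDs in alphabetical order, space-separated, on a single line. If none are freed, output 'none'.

Answer: C F H I

Derivation:
Roots: A
Mark A: refs=null E, marked=A
Mark E: refs=B, marked=A E
Mark B: refs=G, marked=A B E
Mark G: refs=D, marked=A B E G
Mark D: refs=A B, marked=A B D E G
Unmarked (collected): C F H I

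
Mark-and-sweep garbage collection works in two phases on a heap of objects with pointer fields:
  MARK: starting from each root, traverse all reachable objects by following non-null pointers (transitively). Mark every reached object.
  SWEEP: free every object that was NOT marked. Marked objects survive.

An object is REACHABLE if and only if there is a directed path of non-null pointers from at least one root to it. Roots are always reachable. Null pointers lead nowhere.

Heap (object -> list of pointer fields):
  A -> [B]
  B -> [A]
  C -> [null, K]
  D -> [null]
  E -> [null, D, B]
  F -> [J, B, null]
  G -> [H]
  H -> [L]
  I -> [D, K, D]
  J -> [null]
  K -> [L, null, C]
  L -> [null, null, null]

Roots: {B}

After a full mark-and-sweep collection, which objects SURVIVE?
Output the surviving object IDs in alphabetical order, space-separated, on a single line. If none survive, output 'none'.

Answer: A B

Derivation:
Roots: B
Mark B: refs=A, marked=B
Mark A: refs=B, marked=A B
Unmarked (collected): C D E F G H I J K L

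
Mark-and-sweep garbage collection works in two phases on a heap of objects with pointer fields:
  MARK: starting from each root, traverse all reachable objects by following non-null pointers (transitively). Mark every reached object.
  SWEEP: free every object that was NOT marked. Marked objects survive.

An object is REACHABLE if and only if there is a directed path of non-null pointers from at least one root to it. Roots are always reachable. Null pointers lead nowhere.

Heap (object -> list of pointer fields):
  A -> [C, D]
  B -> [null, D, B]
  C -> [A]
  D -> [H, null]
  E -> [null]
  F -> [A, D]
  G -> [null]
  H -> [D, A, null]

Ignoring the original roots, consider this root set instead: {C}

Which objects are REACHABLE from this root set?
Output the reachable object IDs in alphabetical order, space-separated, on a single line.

Answer: A C D H

Derivation:
Roots: C
Mark C: refs=A, marked=C
Mark A: refs=C D, marked=A C
Mark D: refs=H null, marked=A C D
Mark H: refs=D A null, marked=A C D H
Unmarked (collected): B E F G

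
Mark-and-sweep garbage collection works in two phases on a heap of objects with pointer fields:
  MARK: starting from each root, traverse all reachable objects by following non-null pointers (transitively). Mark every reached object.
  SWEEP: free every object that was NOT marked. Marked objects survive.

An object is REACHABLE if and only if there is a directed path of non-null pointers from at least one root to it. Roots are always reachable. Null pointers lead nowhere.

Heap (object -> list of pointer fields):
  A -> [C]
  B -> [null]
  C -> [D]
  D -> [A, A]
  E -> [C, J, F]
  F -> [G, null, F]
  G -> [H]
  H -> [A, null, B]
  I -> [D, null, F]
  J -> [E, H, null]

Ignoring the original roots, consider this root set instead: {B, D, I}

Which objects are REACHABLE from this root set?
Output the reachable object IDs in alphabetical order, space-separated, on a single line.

Roots: B D I
Mark B: refs=null, marked=B
Mark D: refs=A A, marked=B D
Mark I: refs=D null F, marked=B D I
Mark A: refs=C, marked=A B D I
Mark F: refs=G null F, marked=A B D F I
Mark C: refs=D, marked=A B C D F I
Mark G: refs=H, marked=A B C D F G I
Mark H: refs=A null B, marked=A B C D F G H I
Unmarked (collected): E J

Answer: A B C D F G H I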